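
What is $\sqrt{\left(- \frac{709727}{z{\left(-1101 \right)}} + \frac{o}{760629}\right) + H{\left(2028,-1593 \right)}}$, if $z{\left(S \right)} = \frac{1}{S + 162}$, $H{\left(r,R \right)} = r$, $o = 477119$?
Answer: $\frac{2 \sqrt{96392669800920073593}}{760629} \approx 25815.0$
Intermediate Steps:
$z{\left(S \right)} = \frac{1}{162 + S}$
$\sqrt{\left(- \frac{709727}{z{\left(-1101 \right)}} + \frac{o}{760629}\right) + H{\left(2028,-1593 \right)}} = \sqrt{\left(- \frac{709727}{\frac{1}{162 - 1101}} + \frac{477119}{760629}\right) + 2028} = \sqrt{\left(- \frac{709727}{\frac{1}{-939}} + 477119 \cdot \frac{1}{760629}\right) + 2028} = \sqrt{\left(- \frac{709727}{- \frac{1}{939}} + \frac{477119}{760629}\right) + 2028} = \sqrt{\left(\left(-709727\right) \left(-939\right) + \frac{477119}{760629}\right) + 2028} = \sqrt{\left(666433653 + \frac{477119}{760629}\right) + 2028} = \sqrt{\frac{506908763524856}{760629} + 2028} = \sqrt{\frac{506910306080468}{760629}} = \frac{2 \sqrt{96392669800920073593}}{760629}$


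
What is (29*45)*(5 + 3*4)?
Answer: 22185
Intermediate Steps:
(29*45)*(5 + 3*4) = 1305*(5 + 12) = 1305*17 = 22185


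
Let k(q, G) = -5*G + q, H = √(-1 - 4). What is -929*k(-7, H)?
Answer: 6503 + 4645*I*√5 ≈ 6503.0 + 10387.0*I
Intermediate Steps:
H = I*√5 (H = √(-5) = I*√5 ≈ 2.2361*I)
k(q, G) = q - 5*G
-929*k(-7, H) = -929*(-7 - 5*I*√5) = 6503 + 4645*I*√5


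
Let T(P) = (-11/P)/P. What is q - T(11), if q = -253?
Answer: -2782/11 ≈ -252.91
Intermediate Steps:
T(P) = -11/P**2
q - T(11) = -253 - (-11)/11**2 = -253 - (-11)/121 = -253 - 1*(-1/11) = -253 + 1/11 = -2782/11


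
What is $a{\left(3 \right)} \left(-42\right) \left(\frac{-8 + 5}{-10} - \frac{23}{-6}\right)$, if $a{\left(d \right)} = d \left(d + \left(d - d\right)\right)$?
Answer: $- \frac{7812}{5} \approx -1562.4$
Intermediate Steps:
$a{\left(d \right)} = d^{2}$ ($a{\left(d \right)} = d \left(d + 0\right) = d d = d^{2}$)
$a{\left(3 \right)} \left(-42\right) \left(\frac{-8 + 5}{-10} - \frac{23}{-6}\right) = 3^{2} \left(-42\right) \left(\frac{-8 + 5}{-10} - \frac{23}{-6}\right) = 9 \left(-42\right) \left(\left(-3\right) \left(- \frac{1}{10}\right) - - \frac{23}{6}\right) = - 378 \left(\frac{3}{10} + \frac{23}{6}\right) = \left(-378\right) \frac{62}{15} = - \frac{7812}{5}$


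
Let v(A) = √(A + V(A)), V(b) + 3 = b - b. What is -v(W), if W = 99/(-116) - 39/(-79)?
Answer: -3*I*√7837511/4582 ≈ -1.833*I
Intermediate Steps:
V(b) = -3 (V(b) = -3 + (b - b) = -3 + 0 = -3)
W = -3297/9164 (W = 99*(-1/116) - 39*(-1/79) = -99/116 + 39/79 = -3297/9164 ≈ -0.35978)
v(A) = √(-3 + A) (v(A) = √(A - 3) = √(-3 + A))
-v(W) = -√(-3 - 3297/9164) = -√(-30789/9164) = -3*I*√7837511/4582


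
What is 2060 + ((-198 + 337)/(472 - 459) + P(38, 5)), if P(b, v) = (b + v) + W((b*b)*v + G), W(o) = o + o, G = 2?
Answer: 215250/13 ≈ 16558.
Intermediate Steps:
W(o) = 2*o
P(b, v) = 4 + b + v + 2*v*b² (P(b, v) = (b + v) + 2*((b*b)*v + 2) = (b + v) + 2*(b²*v + 2) = (b + v) + 2*(v*b² + 2) = (b + v) + 2*(2 + v*b²) = (b + v) + (4 + 2*v*b²) = 4 + b + v + 2*v*b²)
2060 + ((-198 + 337)/(472 - 459) + P(38, 5)) = 2060 + ((-198 + 337)/(472 - 459) + (4 + 38 + 5 + 2*5*38²)) = 2060 + (139/13 + (4 + 38 + 5 + 2*5*1444)) = 2060 + (139*(1/13) + (4 + 38 + 5 + 14440)) = 2060 + (139/13 + 14487) = 2060 + 188470/13 = 215250/13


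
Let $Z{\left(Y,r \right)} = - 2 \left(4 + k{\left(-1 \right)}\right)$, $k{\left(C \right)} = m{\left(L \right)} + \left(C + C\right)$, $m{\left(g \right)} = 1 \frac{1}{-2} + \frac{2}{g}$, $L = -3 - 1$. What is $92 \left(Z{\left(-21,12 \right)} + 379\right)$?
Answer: $34684$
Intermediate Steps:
$L = -4$
$m{\left(g \right)} = - \frac{1}{2} + \frac{2}{g}$ ($m{\left(g \right)} = 1 \left(- \frac{1}{2}\right) + \frac{2}{g} = - \frac{1}{2} + \frac{2}{g}$)
$k{\left(C \right)} = -1 + 2 C$ ($k{\left(C \right)} = \frac{4 - -4}{2 \left(-4\right)} + \left(C + C\right) = \frac{1}{2} \left(- \frac{1}{4}\right) \left(4 + 4\right) + 2 C = \frac{1}{2} \left(- \frac{1}{4}\right) 8 + 2 C = -1 + 2 C$)
$Z{\left(Y,r \right)} = -2$ ($Z{\left(Y,r \right)} = - 2 \left(4 + \left(-1 + 2 \left(-1\right)\right)\right) = - 2 \left(4 - 3\right) = \left(-2\right) 1 = -2$)
$92 \left(Z{\left(-21,12 \right)} + 379\right) = 92 \left(-2 + 379\right) = 92 \cdot 377 = 34684$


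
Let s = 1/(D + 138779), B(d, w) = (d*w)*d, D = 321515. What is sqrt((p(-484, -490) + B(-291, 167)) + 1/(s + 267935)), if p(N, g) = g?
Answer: sqrt(23898707638647447597108567639)/41109624297 ≈ 3760.5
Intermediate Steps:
B(d, w) = w*d**2
s = 1/460294 (s = 1/(321515 + 138779) = 1/460294 ≈ 2.1725e-6)
sqrt((p(-484, -490) + B(-291, 167)) + 1/(s + 267935)) = sqrt((-490 + 167*(-291)**2) + 1/(1/460294 + 267935)) = sqrt((-490 + 167*84681) + 1/(123328872891/460294)) = sqrt((-490 + 14141727) + 460294/123328872891) = sqrt(14141237 + 460294/123328872891) = sqrt(1744022820494966461/123328872891) = sqrt(23898707638647447597108567639)/41109624297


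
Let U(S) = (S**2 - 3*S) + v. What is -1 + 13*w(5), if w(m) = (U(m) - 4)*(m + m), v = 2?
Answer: 1039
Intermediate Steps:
U(S) = 2 + S**2 - 3*S (U(S) = (S**2 - 3*S) + 2 = 2 + S**2 - 3*S)
w(m) = 2*m*(-2 + m**2 - 3*m) (w(m) = ((2 + m**2 - 3*m) - 4)*(m + m) = (-2 + m**2 - 3*m)*(2*m) = 2*m*(-2 + m**2 - 3*m))
-1 + 13*w(5) = -1 + 13*(2*5*(-2 + 5**2 - 3*5)) = -1 + 13*(2*5*(-2 + 25 - 15)) = -1 + 13*(2*5*8) = -1 + 13*80 = -1 + 1040 = 1039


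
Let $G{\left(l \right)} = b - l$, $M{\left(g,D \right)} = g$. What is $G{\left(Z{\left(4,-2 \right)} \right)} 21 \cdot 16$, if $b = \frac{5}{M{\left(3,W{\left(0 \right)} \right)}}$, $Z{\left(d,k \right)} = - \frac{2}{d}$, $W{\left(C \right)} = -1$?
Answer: $728$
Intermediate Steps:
$b = \frac{5}{3} \approx 1.6667$
$G{\left(l \right)} = \frac{5}{3} - l$
$G{\left(Z{\left(4,-2 \right)} \right)} 21 \cdot 16 = \left(\frac{5}{3} - - \frac{2}{4}\right) 21 \cdot 16 = \left(\frac{5}{3} - \left(-2\right) \frac{1}{4}\right) 21 \cdot 16 = \left(\frac{5}{3} - - \frac{1}{2}\right) 21 \cdot 16 = \left(\frac{5}{3} + \frac{1}{2}\right) 21 \cdot 16 = \frac{13}{6} \cdot 21 \cdot 16 = \frac{91}{2} \cdot 16 = 728$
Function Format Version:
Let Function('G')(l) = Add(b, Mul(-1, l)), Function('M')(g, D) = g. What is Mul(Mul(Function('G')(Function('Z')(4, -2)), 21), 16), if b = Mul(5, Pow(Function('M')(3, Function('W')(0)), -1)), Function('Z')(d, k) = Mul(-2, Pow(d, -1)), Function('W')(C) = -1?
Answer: 728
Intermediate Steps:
b = Rational(5, 3) (b = Mul(5, Pow(3, -1)) = Mul(5, Rational(1, 3)) = Rational(5, 3) ≈ 1.6667)
Function('G')(l) = Add(Rational(5, 3), Mul(-1, l))
Mul(Mul(Function('G')(Function('Z')(4, -2)), 21), 16) = Mul(Mul(Add(Rational(5, 3), Mul(-1, Mul(-2, Pow(4, -1)))), 21), 16) = Mul(Mul(Add(Rational(5, 3), Mul(-1, Mul(-2, Rational(1, 4)))), 21), 16) = Mul(Mul(Add(Rational(5, 3), Mul(-1, Rational(-1, 2))), 21), 16) = Mul(Mul(Add(Rational(5, 3), Rational(1, 2)), 21), 16) = Mul(Mul(Rational(13, 6), 21), 16) = Mul(Rational(91, 2), 16) = 728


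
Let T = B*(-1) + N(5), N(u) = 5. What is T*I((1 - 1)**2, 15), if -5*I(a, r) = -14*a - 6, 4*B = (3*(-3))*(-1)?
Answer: 33/10 ≈ 3.3000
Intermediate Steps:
B = 9/4 (B = ((3*(-3))*(-1))/4 = (-9*(-1))/4 = (1/4)*9 = 9/4 ≈ 2.2500)
I(a, r) = 6/5 + 14*a/5 (I(a, r) = -(-14*a - 6)/5 = -(-6 - 14*a)/5 = 6/5 + 14*a/5)
T = 11/4 (T = (9/4)*(-1) + 5 = -9/4 + 5 = 11/4 ≈ 2.7500)
T*I((1 - 1)**2, 15) = 11*(6/5 + 14*(1 - 1)**2/5)/4 = 11*(6/5 + (14/5)*0**2)/4 = 11*(6/5 + (14/5)*0)/4 = 11*(6/5 + 0)/4 = (11/4)*(6/5) = 33/10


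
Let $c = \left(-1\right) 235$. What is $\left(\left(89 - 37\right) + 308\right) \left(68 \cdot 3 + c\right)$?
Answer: $-11160$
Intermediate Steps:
$c = -235$
$\left(\left(89 - 37\right) + 308\right) \left(68 \cdot 3 + c\right) = \left(\left(89 - 37\right) + 308\right) \left(68 \cdot 3 - 235\right) = \left(\left(89 - 37\right) + 308\right) \left(204 - 235\right) = \left(52 + 308\right) \left(-31\right) = 360 \left(-31\right) = -11160$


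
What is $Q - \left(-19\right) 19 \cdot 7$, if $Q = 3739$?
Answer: $6266$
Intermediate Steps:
$Q - \left(-19\right) 19 \cdot 7 = 3739 - \left(-19\right) 19 \cdot 7 = 3739 - \left(-361\right) 7 = 3739 - -2527 = 3739 + 2527 = 6266$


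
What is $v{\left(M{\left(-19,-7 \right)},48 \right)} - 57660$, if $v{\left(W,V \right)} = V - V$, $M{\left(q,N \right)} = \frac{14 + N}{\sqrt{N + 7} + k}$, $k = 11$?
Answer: $-57660$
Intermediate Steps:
$M{\left(q,N \right)} = \frac{14 + N}{11 + \sqrt{7 + N}}$ ($M{\left(q,N \right)} = \frac{14 + N}{\sqrt{N + 7} + 11} = \frac{14 + N}{\sqrt{7 + N} + 11} = \frac{14 + N}{11 + \sqrt{7 + N}}$)
$v{\left(W,V \right)} = 0$
$v{\left(M{\left(-19,-7 \right)},48 \right)} - 57660 = 0 - 57660 = -57660$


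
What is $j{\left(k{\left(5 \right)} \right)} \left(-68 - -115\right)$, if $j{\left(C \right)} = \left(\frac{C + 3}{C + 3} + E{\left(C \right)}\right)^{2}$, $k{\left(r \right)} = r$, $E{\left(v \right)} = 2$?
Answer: $423$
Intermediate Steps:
$j{\left(C \right)} = 9$ ($j{\left(C \right)} = \left(\frac{C + 3}{C + 3} + 2\right)^{2} = \left(\frac{3 + C}{3 + C} + 2\right)^{2} = \left(1 + 2\right)^{2} = 3^{2} = 9$)
$j{\left(k{\left(5 \right)} \right)} \left(-68 - -115\right) = 9 \left(-68 - -115\right) = 9 \left(-68 + 115\right) = 9 \cdot 47 = 423$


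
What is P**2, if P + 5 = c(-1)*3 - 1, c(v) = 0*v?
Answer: 36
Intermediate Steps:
c(v) = 0
P = -6 (P = -5 + (0*3 - 1) = -5 + (0 - 1) = -5 - 1 = -6)
P**2 = (-6)**2 = 36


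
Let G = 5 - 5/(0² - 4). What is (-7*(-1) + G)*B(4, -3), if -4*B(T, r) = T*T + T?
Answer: -265/4 ≈ -66.250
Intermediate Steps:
B(T, r) = -T/4 - T²/4 (B(T, r) = -(T*T + T)/4 = -(T² + T)/4 = -(T + T²)/4 = -T/4 - T²/4)
G = 25/4 (G = 5 - 5/(0 - 4) = 5 - 5/(-4) = 5 - 5*(-¼) = 5 + 5/4 = 25/4 ≈ 6.2500)
(-7*(-1) + G)*B(4, -3) = (-7*(-1) + 25/4)*(-¼*4*(1 + 4)) = (7 + 25/4)*(-¼*4*5) = (53/4)*(-5) = -265/4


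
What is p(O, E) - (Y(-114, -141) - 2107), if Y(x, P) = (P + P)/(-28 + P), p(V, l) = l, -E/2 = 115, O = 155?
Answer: 316931/169 ≈ 1875.3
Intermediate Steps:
E = -230 (E = -2*115 = -230)
Y(x, P) = 2*P/(-28 + P) (Y(x, P) = (2*P)/(-28 + P) = 2*P/(-28 + P))
p(O, E) - (Y(-114, -141) - 2107) = -230 - (2*(-141)/(-28 - 141) - 2107) = -230 - (2*(-141)/(-169) - 2107) = -230 - (2*(-141)*(-1/169) - 2107) = -230 - (282/169 - 2107) = -230 - 1*(-355801/169) = -230 + 355801/169 = 316931/169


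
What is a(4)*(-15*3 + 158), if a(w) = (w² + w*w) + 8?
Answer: 4520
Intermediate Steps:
a(w) = 8 + 2*w² (a(w) = (w² + w²) + 8 = 2*w² + 8 = 8 + 2*w²)
a(4)*(-15*3 + 158) = (8 + 2*4²)*(-15*3 + 158) = (8 + 2*16)*(-45 + 158) = (8 + 32)*113 = 40*113 = 4520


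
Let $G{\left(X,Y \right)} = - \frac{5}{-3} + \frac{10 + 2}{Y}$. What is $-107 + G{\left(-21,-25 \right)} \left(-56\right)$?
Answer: $- \frac{13009}{75} \approx -173.45$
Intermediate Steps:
$G{\left(X,Y \right)} = \frac{5}{3} + \frac{12}{Y}$ ($G{\left(X,Y \right)} = \left(-5\right) \left(- \frac{1}{3}\right) + \frac{12}{Y} = \frac{5}{3} + \frac{12}{Y}$)
$-107 + G{\left(-21,-25 \right)} \left(-56\right) = -107 + \left(\frac{5}{3} + \frac{12}{-25}\right) \left(-56\right) = -107 + \left(\frac{5}{3} + 12 \left(- \frac{1}{25}\right)\right) \left(-56\right) = -107 + \left(\frac{5}{3} - \frac{12}{25}\right) \left(-56\right) = -107 + \frac{89}{75} \left(-56\right) = -107 - \frac{4984}{75} = - \frac{13009}{75}$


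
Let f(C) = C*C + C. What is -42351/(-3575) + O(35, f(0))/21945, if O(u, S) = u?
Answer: 2414332/203775 ≈ 11.848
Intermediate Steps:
f(C) = C + C² (f(C) = C² + C = C + C²)
-42351/(-3575) + O(35, f(0))/21945 = -42351/(-3575) + 35/21945 = -42351*(-1/3575) + 35*(1/21945) = 42351/3575 + 1/627 = 2414332/203775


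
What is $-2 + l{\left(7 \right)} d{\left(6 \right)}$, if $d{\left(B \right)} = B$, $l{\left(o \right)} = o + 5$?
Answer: $70$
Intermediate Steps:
$l{\left(o \right)} = 5 + o$
$-2 + l{\left(7 \right)} d{\left(6 \right)} = -2 + \left(5 + 7\right) 6 = -2 + 12 \cdot 6 = -2 + 72 = 70$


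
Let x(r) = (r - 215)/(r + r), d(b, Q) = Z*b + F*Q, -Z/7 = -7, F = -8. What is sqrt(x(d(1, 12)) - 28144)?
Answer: I*sqrt(62163939)/47 ≈ 167.75*I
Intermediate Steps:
Z = 49 (Z = -7*(-7) = 49)
d(b, Q) = -8*Q + 49*b (d(b, Q) = 49*b - 8*Q = -8*Q + 49*b)
x(r) = (-215 + r)/(2*r) (x(r) = (-215 + r)/((2*r)) = (-215 + r)*(1/(2*r)) = (-215 + r)/(2*r))
sqrt(x(d(1, 12)) - 28144) = sqrt((-215 + (-8*12 + 49*1))/(2*(-8*12 + 49*1)) - 28144) = sqrt((-215 + (-96 + 49))/(2*(-96 + 49)) - 28144) = sqrt((1/2)*(-215 - 47)/(-47) - 28144) = sqrt((1/2)*(-1/47)*(-262) - 28144) = sqrt(131/47 - 28144) = sqrt(-1322637/47) = I*sqrt(62163939)/47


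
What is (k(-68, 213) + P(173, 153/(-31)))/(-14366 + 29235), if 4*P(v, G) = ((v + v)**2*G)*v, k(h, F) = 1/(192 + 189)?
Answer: -301824657050/175617759 ≈ -1718.6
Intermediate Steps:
k(h, F) = 1/381
P(v, G) = G*v**3 (P(v, G) = (((v + v)**2*G)*v)/4 = (((2*v)**2*G)*v)/4 = (((4*v**2)*G)*v)/4 = ((4*G*v**2)*v)/4 = (4*G*v**3)/4 = G*v**3)
(k(-68, 213) + P(173, 153/(-31)))/(-14366 + 29235) = (1/381 + (153/(-31))*173**3)/(-14366 + 29235) = (1/381 + (153*(-1/31))*5177717)/14869 = (1/381 - 153/31*5177717)*(1/14869) = (1/381 - 792190701/31)*(1/14869) = -301824657050/11811*1/14869 = -301824657050/175617759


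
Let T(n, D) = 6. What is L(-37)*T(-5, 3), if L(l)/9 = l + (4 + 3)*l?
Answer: -15984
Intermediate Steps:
L(l) = 72*l (L(l) = 9*(l + (4 + 3)*l) = 9*(l + 7*l) = 9*(8*l) = 72*l)
L(-37)*T(-5, 3) = (72*(-37))*6 = -2664*6 = -15984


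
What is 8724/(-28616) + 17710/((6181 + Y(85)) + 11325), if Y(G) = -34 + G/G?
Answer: 88588727/125001842 ≈ 0.70870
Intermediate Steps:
Y(G) = -33 (Y(G) = -34 + 1 = -33)
8724/(-28616) + 17710/((6181 + Y(85)) + 11325) = 8724/(-28616) + 17710/((6181 - 33) + 11325) = 8724*(-1/28616) + 17710/(6148 + 11325) = -2181/7154 + 17710/17473 = 88588727/125001842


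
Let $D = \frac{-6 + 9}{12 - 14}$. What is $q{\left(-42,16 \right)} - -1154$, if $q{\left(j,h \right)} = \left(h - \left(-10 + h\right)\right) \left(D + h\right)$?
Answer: $1299$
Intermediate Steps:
$D = - \frac{3}{2}$ ($D = \frac{3}{-2} = 3 \left(- \frac{1}{2}\right) = - \frac{3}{2} \approx -1.5$)
$q{\left(j,h \right)} = -15 + 10 h$ ($q{\left(j,h \right)} = \left(h - \left(-10 + h\right)\right) \left(- \frac{3}{2} + h\right) = 10 \left(- \frac{3}{2} + h\right) = -15 + 10 h$)
$q{\left(-42,16 \right)} - -1154 = \left(-15 + 10 \cdot 16\right) - -1154 = \left(-15 + 160\right) + 1154 = 145 + 1154 = 1299$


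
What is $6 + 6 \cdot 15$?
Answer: $96$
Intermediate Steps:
$6 + 6 \cdot 15 = 6 + 90 = 96$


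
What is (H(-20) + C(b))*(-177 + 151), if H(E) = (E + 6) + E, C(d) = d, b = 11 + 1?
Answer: 572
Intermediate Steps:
b = 12
H(E) = 6 + 2*E (H(E) = (6 + E) + E = 6 + 2*E)
(H(-20) + C(b))*(-177 + 151) = ((6 + 2*(-20)) + 12)*(-177 + 151) = ((6 - 40) + 12)*(-26) = (-34 + 12)*(-26) = -22*(-26) = 572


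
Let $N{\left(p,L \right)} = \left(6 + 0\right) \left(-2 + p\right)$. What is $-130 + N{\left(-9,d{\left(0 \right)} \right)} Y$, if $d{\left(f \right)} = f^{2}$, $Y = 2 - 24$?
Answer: $1322$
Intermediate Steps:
$Y = -22$ ($Y = 2 - 24 = -22$)
$N{\left(p,L \right)} = -12 + 6 p$ ($N{\left(p,L \right)} = 6 \left(-2 + p\right) = -12 + 6 p$)
$-130 + N{\left(-9,d{\left(0 \right)} \right)} Y = -130 + \left(-12 + 6 \left(-9\right)\right) \left(-22\right) = -130 + \left(-12 - 54\right) \left(-22\right) = -130 - -1452 = -130 + 1452 = 1322$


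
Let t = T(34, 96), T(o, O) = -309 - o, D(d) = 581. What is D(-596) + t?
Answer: 238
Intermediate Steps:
t = -343 (t = -309 - 1*34 = -309 - 34 = -343)
D(-596) + t = 581 - 343 = 238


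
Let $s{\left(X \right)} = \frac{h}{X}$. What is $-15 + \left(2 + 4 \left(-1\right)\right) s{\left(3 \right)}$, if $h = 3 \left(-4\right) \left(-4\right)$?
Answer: $-47$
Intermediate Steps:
$h = 48$ ($h = \left(-12\right) \left(-4\right) = 48$)
$s{\left(X \right)} = \frac{48}{X}$
$-15 + \left(2 + 4 \left(-1\right)\right) s{\left(3 \right)} = -15 + \left(2 + 4 \left(-1\right)\right) \frac{48}{3} = -15 + \left(2 - 4\right) 48 \cdot \frac{1}{3} = -15 - 32 = -47$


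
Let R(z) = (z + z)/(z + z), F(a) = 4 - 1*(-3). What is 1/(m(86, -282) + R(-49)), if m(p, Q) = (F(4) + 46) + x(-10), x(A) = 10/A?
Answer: 1/53 ≈ 0.018868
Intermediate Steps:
F(a) = 7 (F(a) = 4 + 3 = 7)
m(p, Q) = 52 (m(p, Q) = (7 + 46) + 10/(-10) = 53 + 10*(-⅒) = 53 - 1 = 52)
R(z) = 1 (R(z) = (2*z)/((2*z)) = (2*z)*(1/(2*z)) = 1)
1/(m(86, -282) + R(-49)) = 1/(52 + 1) = 1/53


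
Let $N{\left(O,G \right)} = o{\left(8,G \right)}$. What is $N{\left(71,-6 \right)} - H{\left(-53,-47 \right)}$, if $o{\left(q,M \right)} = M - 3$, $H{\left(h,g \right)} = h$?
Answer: $44$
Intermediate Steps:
$o{\left(q,M \right)} = -3 + M$ ($o{\left(q,M \right)} = M - 3 = -3 + M$)
$N{\left(O,G \right)} = -3 + G$
$N{\left(71,-6 \right)} - H{\left(-53,-47 \right)} = \left(-3 - 6\right) - -53 = -9 + 53 = 44$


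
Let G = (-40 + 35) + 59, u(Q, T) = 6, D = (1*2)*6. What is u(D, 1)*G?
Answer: 324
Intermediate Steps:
D = 12 (D = 2*6 = 12)
G = 54 (G = -5 + 59 = 54)
u(D, 1)*G = 6*54 = 324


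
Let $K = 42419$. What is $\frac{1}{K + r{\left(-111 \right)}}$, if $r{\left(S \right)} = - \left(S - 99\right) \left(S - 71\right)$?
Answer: $\frac{1}{4199} \approx 0.00023815$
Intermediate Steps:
$r{\left(S \right)} = - \left(-99 + S\right) \left(-71 + S\right)$
$\frac{1}{K + r{\left(-111 \right)}} = \frac{1}{42419 - 38220} = \frac{1}{4199}$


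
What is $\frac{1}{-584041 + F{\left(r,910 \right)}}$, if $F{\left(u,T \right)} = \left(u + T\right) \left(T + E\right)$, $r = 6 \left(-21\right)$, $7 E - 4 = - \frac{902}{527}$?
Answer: $\frac{527}{68328345} \approx 7.7128 \cdot 10^{-6}$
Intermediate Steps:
$E = \frac{1206}{3689}$ ($E = \frac{4}{7} + \frac{\left(-902\right) \frac{1}{527}}{7} = \frac{4}{7} + \frac{1}{7} \left(- \frac{902}{527}\right) = \frac{4}{7} - \frac{902}{3689} = \frac{1206}{3689} \approx 0.32692$)
$r = -126$
$F{\left(u,T \right)} = \left(\frac{1206}{3689} + T\right) \left(T + u\right)$ ($F{\left(u,T \right)} = \left(u + T\right) \left(T + \frac{1206}{3689}\right) = \left(T + u\right) \left(\frac{1206}{3689} + T\right) = \left(\frac{1206}{3689} + T\right) \left(T + u\right)$)
$\frac{1}{-584041 + F{\left(r,910 \right)}} = \frac{1}{-584041 + \left(910^{2} + \frac{1206}{3689} \cdot 910 + \frac{1206}{3689} \left(-126\right) + 910 \left(-126\right)\right)} = \frac{1}{-584041 + \left(828100 + \frac{156780}{527} - \frac{21708}{527} - 114660\right)} = \frac{1}{-584041 + \frac{376117952}{527}} = \frac{1}{\frac{68328345}{527}} = \frac{527}{68328345}$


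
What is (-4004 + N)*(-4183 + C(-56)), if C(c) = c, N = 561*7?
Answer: 326403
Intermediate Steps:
N = 3927
(-4004 + N)*(-4183 + C(-56)) = (-4004 + 3927)*(-4183 - 56) = -77*(-4239) = 326403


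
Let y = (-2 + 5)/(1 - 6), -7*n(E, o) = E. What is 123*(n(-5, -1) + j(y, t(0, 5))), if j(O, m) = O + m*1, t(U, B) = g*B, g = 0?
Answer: 492/35 ≈ 14.057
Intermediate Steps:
n(E, o) = -E/7
y = -⅗ (y = 3/(-5) = 3*(-⅕) = -⅗ ≈ -0.60000)
t(U, B) = 0 (t(U, B) = 0*B = 0)
j(O, m) = O + m
123*(n(-5, -1) + j(y, t(0, 5))) = 123*(-⅐*(-5) + (-⅗ + 0)) = 123*(5/7 - ⅗) = 123*(4/35) = 492/35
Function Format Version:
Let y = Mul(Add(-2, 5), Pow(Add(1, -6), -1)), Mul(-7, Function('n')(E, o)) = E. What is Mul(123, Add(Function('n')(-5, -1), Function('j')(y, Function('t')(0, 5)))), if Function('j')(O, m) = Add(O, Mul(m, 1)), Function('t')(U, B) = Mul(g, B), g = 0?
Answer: Rational(492, 35) ≈ 14.057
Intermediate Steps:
Function('n')(E, o) = Mul(Rational(-1, 7), E)
y = Rational(-3, 5) (y = Mul(3, Pow(-5, -1)) = Mul(3, Rational(-1, 5)) = Rational(-3, 5) ≈ -0.60000)
Function('t')(U, B) = 0 (Function('t')(U, B) = Mul(0, B) = 0)
Function('j')(O, m) = Add(O, m)
Mul(123, Add(Function('n')(-5, -1), Function('j')(y, Function('t')(0, 5)))) = Mul(123, Add(Mul(Rational(-1, 7), -5), Add(Rational(-3, 5), 0))) = Mul(123, Add(Rational(5, 7), Rational(-3, 5))) = Mul(123, Rational(4, 35)) = Rational(492, 35)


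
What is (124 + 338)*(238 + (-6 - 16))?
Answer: 99792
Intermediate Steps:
(124 + 338)*(238 + (-6 - 16)) = 462*(238 - 22) = 462*216 = 99792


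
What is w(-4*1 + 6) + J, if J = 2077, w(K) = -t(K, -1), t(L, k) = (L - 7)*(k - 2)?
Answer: 2062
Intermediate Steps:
t(L, k) = (-7 + L)*(-2 + k)
w(K) = -21 + 3*K (w(K) = -(14 - 7*(-1) - 2*K + K*(-1)) = -(14 + 7 - 2*K - K) = -(21 - 3*K) = -21 + 3*K)
w(-4*1 + 6) + J = (-21 + 3*(-4*1 + 6)) + 2077 = (-21 + 3*(-4 + 6)) + 2077 = (-21 + 3*2) + 2077 = (-21 + 6) + 2077 = -15 + 2077 = 2062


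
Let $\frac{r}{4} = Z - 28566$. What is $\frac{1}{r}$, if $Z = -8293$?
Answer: $- \frac{1}{147436} \approx -6.7826 \cdot 10^{-6}$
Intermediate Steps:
$r = -147436$ ($r = 4 \left(-8293 - 28566\right) = 4 \left(-36859\right) = -147436$)
$\frac{1}{r} = \frac{1}{-147436} = - \frac{1}{147436}$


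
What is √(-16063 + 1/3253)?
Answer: 9*I*√2098503794/3253 ≈ 126.74*I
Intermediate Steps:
√(-16063 + 1/3253) = √(-52252938/3253) = 9*I*√2098503794/3253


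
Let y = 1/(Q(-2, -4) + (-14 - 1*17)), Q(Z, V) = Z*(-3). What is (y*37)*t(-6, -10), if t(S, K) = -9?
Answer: 333/25 ≈ 13.320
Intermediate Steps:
Q(Z, V) = -3*Z
y = -1/25 (y = 1/(-3*(-2) + (-14 - 1*17)) = 1/(6 + (-14 - 17)) = 1/(6 - 31) = 1/(-25) = -1/25 ≈ -0.040000)
(y*37)*t(-6, -10) = -1/25*37*(-9) = -37/25*(-9) = 333/25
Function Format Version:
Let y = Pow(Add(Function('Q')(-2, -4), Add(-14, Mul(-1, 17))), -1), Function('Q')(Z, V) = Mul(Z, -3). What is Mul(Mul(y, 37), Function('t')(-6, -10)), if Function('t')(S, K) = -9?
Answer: Rational(333, 25) ≈ 13.320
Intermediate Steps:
Function('Q')(Z, V) = Mul(-3, Z)
y = Rational(-1, 25) (y = Pow(Add(Mul(-3, -2), Add(-14, Mul(-1, 17))), -1) = Pow(Add(6, Add(-14, -17)), -1) = Pow(Add(6, -31), -1) = Pow(-25, -1) = Rational(-1, 25) ≈ -0.040000)
Mul(Mul(y, 37), Function('t')(-6, -10)) = Mul(Mul(Rational(-1, 25), 37), -9) = Mul(Rational(-37, 25), -9) = Rational(333, 25)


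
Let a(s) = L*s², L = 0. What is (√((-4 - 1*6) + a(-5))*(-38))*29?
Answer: -1102*I*√10 ≈ -3484.8*I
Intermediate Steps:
a(s) = 0 (a(s) = 0*s² = 0)
(√((-4 - 1*6) + a(-5))*(-38))*29 = (√((-4 - 1*6) + 0)*(-38))*29 = (√((-4 - 6) + 0)*(-38))*29 = (√(-10 + 0)*(-38))*29 = (√(-10)*(-38))*29 = ((I*√10)*(-38))*29 = -38*I*√10*29 = -1102*I*√10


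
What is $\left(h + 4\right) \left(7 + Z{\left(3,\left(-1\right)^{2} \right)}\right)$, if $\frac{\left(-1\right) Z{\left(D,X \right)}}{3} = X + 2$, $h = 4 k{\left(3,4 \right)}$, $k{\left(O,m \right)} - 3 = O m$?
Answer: $-128$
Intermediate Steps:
$k{\left(O,m \right)} = 3 + O m$
$h = 60$ ($h = 4 \left(3 + 3 \cdot 4\right) = 4 \left(3 + 12\right) = 4 \cdot 15 = 60$)
$Z{\left(D,X \right)} = -6 - 3 X$ ($Z{\left(D,X \right)} = - 3 \left(X + 2\right) = - 3 \left(2 + X\right) = -6 - 3 X$)
$\left(h + 4\right) \left(7 + Z{\left(3,\left(-1\right)^{2} \right)}\right) = \left(60 + 4\right) \left(7 - \left(6 + 3 \left(-1\right)^{2}\right)\right) = 64 \left(7 - 9\right) = 64 \left(-2\right) = -128$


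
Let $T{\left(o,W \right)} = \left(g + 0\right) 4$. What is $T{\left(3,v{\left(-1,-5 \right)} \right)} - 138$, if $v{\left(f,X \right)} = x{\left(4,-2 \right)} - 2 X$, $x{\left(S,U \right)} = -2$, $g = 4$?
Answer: $-122$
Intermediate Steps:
$v{\left(f,X \right)} = -2 - 2 X$
$T{\left(o,W \right)} = 16$ ($T{\left(o,W \right)} = \left(4 + 0\right) 4 = 4 \cdot 4 = 16$)
$T{\left(3,v{\left(-1,-5 \right)} \right)} - 138 = 16 - 138 = -122$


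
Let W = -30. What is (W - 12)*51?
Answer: -2142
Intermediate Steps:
(W - 12)*51 = (-30 - 12)*51 = -42*51 = -2142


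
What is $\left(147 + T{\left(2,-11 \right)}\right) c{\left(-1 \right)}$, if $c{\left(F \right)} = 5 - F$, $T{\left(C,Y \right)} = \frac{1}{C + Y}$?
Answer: $\frac{2644}{3} \approx 881.33$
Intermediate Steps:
$\left(147 + T{\left(2,-11 \right)}\right) c{\left(-1 \right)} = \left(147 + \frac{1}{2 - 11}\right) \left(5 - -1\right) = \left(147 + \frac{1}{-9}\right) \left(5 + 1\right) = \left(147 - \frac{1}{9}\right) 6 = \frac{1322}{9} \cdot 6 = \frac{2644}{3}$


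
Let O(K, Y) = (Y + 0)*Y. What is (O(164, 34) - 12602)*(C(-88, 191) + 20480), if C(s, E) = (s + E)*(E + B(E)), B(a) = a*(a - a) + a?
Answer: -684768396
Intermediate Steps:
B(a) = a (B(a) = a*0 + a = 0 + a = a)
O(K, Y) = Y**2 (O(K, Y) = Y*Y = Y**2)
C(s, E) = 2*E*(E + s) (C(s, E) = (s + E)*(E + E) = (E + s)*(2*E) = 2*E*(E + s))
(O(164, 34) - 12602)*(C(-88, 191) + 20480) = (34**2 - 12602)*(2*191*(191 - 88) + 20480) = (1156 - 12602)*(2*191*103 + 20480) = -11446*(39346 + 20480) = -11446*59826 = -684768396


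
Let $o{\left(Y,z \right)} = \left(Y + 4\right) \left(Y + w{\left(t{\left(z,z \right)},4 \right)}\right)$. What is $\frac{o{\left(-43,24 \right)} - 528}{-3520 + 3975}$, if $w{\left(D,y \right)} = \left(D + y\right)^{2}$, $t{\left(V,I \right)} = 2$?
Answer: $- \frac{51}{91} \approx -0.56044$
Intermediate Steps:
$o{\left(Y,z \right)} = \left(4 + Y\right) \left(36 + Y\right)$ ($o{\left(Y,z \right)} = \left(Y + 4\right) \left(Y + \left(2 + 4\right)^{2}\right) = \left(4 + Y\right) \left(Y + 6^{2}\right) = \left(4 + Y\right) \left(Y + 36\right) = \left(4 + Y\right) \left(36 + Y\right)$)
$\frac{o{\left(-43,24 \right)} - 528}{-3520 + 3975} = \frac{\left(144 + \left(-43\right)^{2} + 40 \left(-43\right)\right) - 528}{-3520 + 3975} = \frac{\left(144 + 1849 - 1720\right) - 528}{455} = \left(273 - 528\right) \frac{1}{455} = \left(-255\right) \frac{1}{455} = - \frac{51}{91}$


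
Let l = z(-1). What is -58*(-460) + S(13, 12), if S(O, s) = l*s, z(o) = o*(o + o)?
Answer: 26704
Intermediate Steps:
z(o) = 2*o² (z(o) = o*(2*o) = 2*o²)
l = 2 (l = 2*(-1)² = 2*1 = 2)
S(O, s) = 2*s
-58*(-460) + S(13, 12) = -58*(-460) + 2*12 = 26680 + 24 = 26704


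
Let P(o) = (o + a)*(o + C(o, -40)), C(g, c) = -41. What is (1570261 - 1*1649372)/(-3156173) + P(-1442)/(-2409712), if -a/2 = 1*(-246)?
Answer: -2127969802509/3802733976088 ≈ -0.55959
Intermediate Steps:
a = 492 (a = -2*(-246) = 492)
P(o) = (-41 + o)*(492 + o) (P(o) = (o + 492)*(o - 41) = (492 + o)*(-41 + o) = (-41 + o)*(492 + o))
(1570261 - 1*1649372)/(-3156173) + P(-1442)/(-2409712) = (1570261 - 1*1649372)/(-3156173) + (-20172 + (-1442)**2 + 451*(-1442))/(-2409712) = (1570261 - 1649372)*(-1/3156173) + (-20172 + 2079364 - 650342)*(-1/2409712) = -79111*(-1/3156173) + 1408850*(-1/2409712) = 79111/3156173 - 704425/1204856 = -2127969802509/3802733976088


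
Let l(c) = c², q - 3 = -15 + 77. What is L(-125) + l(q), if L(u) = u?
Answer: 4100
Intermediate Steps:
q = 65 (q = 3 + (-15 + 77) = 3 + 62 = 65)
L(-125) + l(q) = -125 + 65² = -125 + 4225 = 4100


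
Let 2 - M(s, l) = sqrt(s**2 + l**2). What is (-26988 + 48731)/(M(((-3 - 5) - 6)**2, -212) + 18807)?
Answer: 408964087/353695121 + 86972*sqrt(5210)/353695121 ≈ 1.1740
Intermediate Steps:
M(s, l) = 2 - sqrt(l**2 + s**2) (M(s, l) = 2 - sqrt(s**2 + l**2) = 2 - sqrt(l**2 + s**2))
(-26988 + 48731)/(M(((-3 - 5) - 6)**2, -212) + 18807) = (-26988 + 48731)/((2 - sqrt((-212)**2 + (((-3 - 5) - 6)**2)**2)) + 18807) = 21743/((2 - sqrt(44944 + ((-8 - 6)**2)**2)) + 18807) = 21743/((2 - sqrt(44944 + ((-14)**2)**2)) + 18807) = 21743/((2 - sqrt(44944 + 196**2)) + 18807) = 21743/((2 - sqrt(44944 + 38416)) + 18807) = 21743/((2 - sqrt(83360)) + 18807) = 21743/((2 - 4*sqrt(5210)) + 18807) = 21743/(18809 - 4*sqrt(5210))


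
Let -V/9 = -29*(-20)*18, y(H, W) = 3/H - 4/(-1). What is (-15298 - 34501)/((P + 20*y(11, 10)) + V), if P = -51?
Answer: 547789/1033181 ≈ 0.53020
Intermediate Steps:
y(H, W) = 4 + 3/H (y(H, W) = 3/H - 4*(-1) = 3/H + 4 = 4 + 3/H)
V = -93960 (V = -9*(-29*(-20))*18 = -5220*18 = -9*10440 = -93960)
(-15298 - 34501)/((P + 20*y(11, 10)) + V) = (-15298 - 34501)/((-51 + 20*(4 + 3/11)) - 93960) = -49799/((-51 + 20*(4 + 3*(1/11))) - 93960) = -49799/((-51 + 20*(4 + 3/11)) - 93960) = -49799/((-51 + 20*(47/11)) - 93960) = -49799/((-51 + 940/11) - 93960) = -49799/(379/11 - 93960) = -49799/(-1033181/11) = -49799*(-11/1033181) = 547789/1033181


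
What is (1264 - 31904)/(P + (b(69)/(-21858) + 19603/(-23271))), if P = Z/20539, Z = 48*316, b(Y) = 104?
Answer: 17783654755214960/63055022541 ≈ 2.8203e+5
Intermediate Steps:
Z = 15168
P = 15168/20539 ≈ 0.73850
(1264 - 31904)/(P + (b(69)/(-21858) + 19603/(-23271))) = (1264 - 31904)/(15168/20539 + (104/(-21858) + 19603/(-23271))) = -30640/(15168/20539 + (104*(-1/21858) + 19603*(-1/23271))) = -30640/(15168/20539 + (-52/10929 - 19603/23271)) = -30640/(15168/20539 - 23939031/28258751) = -30640/(-63055022541/580406486789) = -30640*(-580406486789/63055022541) = 17783654755214960/63055022541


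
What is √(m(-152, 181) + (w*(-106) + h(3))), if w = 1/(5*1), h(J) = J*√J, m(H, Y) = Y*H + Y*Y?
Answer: √(130695 + 75*√3)/5 ≈ 72.339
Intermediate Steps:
m(H, Y) = Y² + H*Y (m(H, Y) = H*Y + Y² = Y² + H*Y)
h(J) = J^(3/2)
w = ⅕ (w = 1/5 = ⅕ ≈ 0.20000)
√(m(-152, 181) + (w*(-106) + h(3))) = √(181*(-152 + 181) + ((⅕)*(-106) + 3^(3/2))) = √(181*29 + (-106/5 + 3*√3)) = √(5249 + (-106/5 + 3*√3)) = √(26139/5 + 3*√3)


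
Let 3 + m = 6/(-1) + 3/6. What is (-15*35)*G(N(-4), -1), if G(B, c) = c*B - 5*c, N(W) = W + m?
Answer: -18375/2 ≈ -9187.5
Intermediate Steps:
m = -17/2 (m = -3 + (6/(-1) + 3/6) = -3 + (6*(-1) + 3*(⅙)) = -3 + (-6 + ½) = -3 - 11/2 = -17/2 ≈ -8.5000)
N(W) = -17/2 + W (N(W) = W - 17/2 = -17/2 + W)
G(B, c) = -5*c + B*c (G(B, c) = B*c - 5*c = -5*c + B*c)
(-15*35)*G(N(-4), -1) = (-15*35)*(-(-5 + (-17/2 - 4))) = -(-525)*(-5 - 25/2) = -(-525)*(-35)/2 = -525*35/2 = -18375/2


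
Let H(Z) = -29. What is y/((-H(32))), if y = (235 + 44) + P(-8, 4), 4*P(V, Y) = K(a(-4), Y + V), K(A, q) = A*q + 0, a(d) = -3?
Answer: 282/29 ≈ 9.7241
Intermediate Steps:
K(A, q) = A*q
P(V, Y) = -3*V/4 - 3*Y/4 (P(V, Y) = (-3*(Y + V))/4 = (-3*(V + Y))/4 = (-3*V - 3*Y)/4 = -3*V/4 - 3*Y/4)
y = 282 (y = (235 + 44) + (-¾*(-8) - ¾*4) = 279 + (6 - 3) = 279 + 3 = 282)
y/((-H(32))) = 282/((-1*(-29))) = 282/29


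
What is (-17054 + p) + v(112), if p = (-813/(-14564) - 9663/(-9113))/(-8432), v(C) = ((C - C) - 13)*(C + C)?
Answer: -22344143304717185/1119109644224 ≈ -19966.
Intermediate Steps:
v(C) = -26*C (v(C) = (0 - 13)*(2*C) = -26*C)
p = -148140801/1119109644224 (p = (-813*(-1/14564) - 9663*(-1/9113))*(-1/8432) = (813/14564 + 9663/9113)*(-1/8432) = (148140801/132721732)*(-1/8432) = -148140801/1119109644224 ≈ -0.00013237)
(-17054 + p) + v(112) = (-17054 - 148140801/1119109644224) - 26*112 = -19085296020736897/1119109644224 - 2912 = -22344143304717185/1119109644224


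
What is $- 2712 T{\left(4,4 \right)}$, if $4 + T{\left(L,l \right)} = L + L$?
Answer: $-10848$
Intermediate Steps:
$T{\left(L,l \right)} = -4 + 2 L$ ($T{\left(L,l \right)} = -4 + \left(L + L\right) = -4 + 2 L$)
$- 2712 T{\left(4,4 \right)} = - 2712 \left(-4 + 2 \cdot 4\right) = - 2712 \left(-4 + 8\right) = - 2712 \cdot 4 = \left(-1\right) 10848 = -10848$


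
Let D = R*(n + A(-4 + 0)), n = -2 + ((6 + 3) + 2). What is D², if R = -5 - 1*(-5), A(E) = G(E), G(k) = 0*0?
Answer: 0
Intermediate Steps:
G(k) = 0
A(E) = 0
n = 9 (n = -2 + (9 + 2) = -2 + 11 = 9)
R = 0 (R = -5 + 5 = 0)
D = 0 (D = 0*(9 + 0) = 0*9 = 0)
D² = 0² = 0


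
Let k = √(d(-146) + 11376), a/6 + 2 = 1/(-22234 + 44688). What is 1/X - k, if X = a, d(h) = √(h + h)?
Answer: -11227/134721 - √(11376 + 2*I*√73) ≈ -106.74 - 0.080106*I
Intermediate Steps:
a = -134721/11227 (a = -12 + 6/(-22234 + 44688) = -12 + 6/22454 = -12 + 6*(1/22454) = -12 + 3/11227 = -134721/11227 ≈ -12.000)
d(h) = √2*√h (d(h) = √(2*h) = √2*√h)
X = -134721/11227 ≈ -12.000
k = √(11376 + 2*I*√73) (k = √(√2*√(-146) + 11376) = √(√2*(I*√146) + 11376) = √(2*I*√73 + 11376) = √(11376 + 2*I*√73) ≈ 106.66 + 0.0801*I)
1/X - k = 1/(-134721/11227) - √(11376 + 2*I*√73) = -11227/134721 - √(11376 + 2*I*√73)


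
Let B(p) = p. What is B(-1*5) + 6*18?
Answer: 103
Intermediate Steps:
B(-1*5) + 6*18 = -1*5 + 6*18 = -5 + 108 = 103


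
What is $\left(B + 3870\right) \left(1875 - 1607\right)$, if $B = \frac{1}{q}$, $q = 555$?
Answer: $\frac{575624068}{555} \approx 1.0372 \cdot 10^{6}$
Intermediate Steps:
$B = \frac{1}{555} \approx 0.0018018$
$\left(B + 3870\right) \left(1875 - 1607\right) = \left(\frac{1}{555} + 3870\right) \left(1875 - 1607\right) = \frac{2147851}{555} \cdot 268 = \frac{575624068}{555}$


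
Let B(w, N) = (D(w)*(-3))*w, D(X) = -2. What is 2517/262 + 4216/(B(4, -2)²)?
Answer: 159649/9432 ≈ 16.926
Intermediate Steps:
B(w, N) = 6*w (B(w, N) = (-2*(-3))*w = 6*w)
2517/262 + 4216/(B(4, -2)²) = 2517/262 + 4216/((6*4)²) = 2517*(1/262) + 4216/(24²) = 2517/262 + 4216/576 = 2517/262 + 4216*(1/576) = 2517/262 + 527/72 = 159649/9432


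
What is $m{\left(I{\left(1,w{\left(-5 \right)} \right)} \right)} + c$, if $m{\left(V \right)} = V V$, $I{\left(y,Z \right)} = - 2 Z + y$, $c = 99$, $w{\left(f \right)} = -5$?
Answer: $220$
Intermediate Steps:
$I{\left(y,Z \right)} = y - 2 Z$
$m{\left(V \right)} = V^{2}$
$m{\left(I{\left(1,w{\left(-5 \right)} \right)} \right)} + c = \left(1 - -10\right)^{2} + 99 = \left(1 + 10\right)^{2} + 99 = 11^{2} + 99 = 121 + 99 = 220$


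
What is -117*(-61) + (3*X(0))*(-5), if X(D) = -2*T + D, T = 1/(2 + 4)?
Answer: 7142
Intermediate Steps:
T = ⅙ (T = 1/6 = ⅙ ≈ 0.16667)
X(D) = -⅓ + D (X(D) = -2*⅙ + D = -⅓ + D)
-117*(-61) + (3*X(0))*(-5) = -117*(-61) + (3*(-⅓ + 0))*(-5) = 7137 + (3*(-⅓))*(-5) = 7137 - 1*(-5) = 7137 + 5 = 7142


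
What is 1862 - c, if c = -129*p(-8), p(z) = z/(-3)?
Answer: 2206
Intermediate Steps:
p(z) = -z/3 (p(z) = z*(-⅓) = -z/3)
c = -344 (c = -(-43)*(-8) = -129*8/3 = -344)
1862 - c = 1862 - 1*(-344) = 1862 + 344 = 2206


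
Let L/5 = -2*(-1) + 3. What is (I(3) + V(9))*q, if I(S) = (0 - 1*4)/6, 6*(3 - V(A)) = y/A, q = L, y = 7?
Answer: 2975/54 ≈ 55.093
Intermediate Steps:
L = 25 (L = 5*(-2*(-1) + 3) = 5*(2 + 3) = 5*5 = 25)
q = 25
V(A) = 3 - 7/(6*A)
I(S) = -2/3 (I(S) = (0 - 4)*(1/6) = -4*1/6 = -2/3)
(I(3) + V(9))*q = (-2/3 + (3 - 7/6/9))*25 = (-2/3 + (3 - 7/6*1/9))*25 = (-2/3 + (3 - 7/54))*25 = (-2/3 + 155/54)*25 = (119/54)*25 = 2975/54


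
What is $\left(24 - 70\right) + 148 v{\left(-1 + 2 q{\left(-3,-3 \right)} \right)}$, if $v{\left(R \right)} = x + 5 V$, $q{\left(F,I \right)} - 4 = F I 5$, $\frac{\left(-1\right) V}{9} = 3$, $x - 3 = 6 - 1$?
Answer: $-18842$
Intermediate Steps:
$x = 8$ ($x = 3 + \left(6 - 1\right) = 3 + 5 = 8$)
$V = -27$ ($V = \left(-9\right) 3 = -27$)
$q{\left(F,I \right)} = 4 + 5 F I$ ($q{\left(F,I \right)} = 4 + F I 5 = 4 + 5 F I$)
$v{\left(R \right)} = -127$ ($v{\left(R \right)} = 8 + 5 \left(-27\right) = 8 - 135 = -127$)
$\left(24 - 70\right) + 148 v{\left(-1 + 2 q{\left(-3,-3 \right)} \right)} = \left(24 - 70\right) + 148 \left(-127\right) = \left(24 - 70\right) - 18796 = -46 - 18796 = -18842$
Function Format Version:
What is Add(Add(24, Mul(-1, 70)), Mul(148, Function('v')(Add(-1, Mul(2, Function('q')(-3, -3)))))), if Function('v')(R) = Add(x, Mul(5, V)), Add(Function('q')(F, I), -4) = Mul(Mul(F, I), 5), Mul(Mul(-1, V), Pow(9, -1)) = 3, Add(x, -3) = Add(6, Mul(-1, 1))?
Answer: -18842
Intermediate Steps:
x = 8 (x = Add(3, Add(6, Mul(-1, 1))) = Add(3, Add(6, -1)) = Add(3, 5) = 8)
V = -27 (V = Mul(-9, 3) = -27)
Function('q')(F, I) = Add(4, Mul(5, F, I)) (Function('q')(F, I) = Add(4, Mul(Mul(F, I), 5)) = Add(4, Mul(5, F, I)))
Function('v')(R) = -127 (Function('v')(R) = Add(8, Mul(5, -27)) = Add(8, -135) = -127)
Add(Add(24, Mul(-1, 70)), Mul(148, Function('v')(Add(-1, Mul(2, Function('q')(-3, -3)))))) = Add(Add(24, Mul(-1, 70)), Mul(148, -127)) = Add(Add(24, -70), -18796) = Add(-46, -18796) = -18842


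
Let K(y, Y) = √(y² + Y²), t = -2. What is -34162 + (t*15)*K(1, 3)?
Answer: -34162 - 30*√10 ≈ -34257.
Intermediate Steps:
K(y, Y) = √(Y² + y²)
-34162 + (t*15)*K(1, 3) = -34162 + (-2*15)*√(3² + 1²) = -34162 - 30*√(9 + 1) = -34162 - 30*√10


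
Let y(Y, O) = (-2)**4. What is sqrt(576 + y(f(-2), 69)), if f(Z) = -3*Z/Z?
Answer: 4*sqrt(37) ≈ 24.331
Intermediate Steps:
f(Z) = -3 (f(Z) = -3*1 = -3)
y(Y, O) = 16
sqrt(576 + y(f(-2), 69)) = sqrt(576 + 16) = sqrt(592) = 4*sqrt(37)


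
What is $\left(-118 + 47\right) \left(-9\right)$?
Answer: $639$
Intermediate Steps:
$\left(-118 + 47\right) \left(-9\right) = \left(-71\right) \left(-9\right) = 639$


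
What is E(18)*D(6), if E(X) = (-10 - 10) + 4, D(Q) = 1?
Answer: -16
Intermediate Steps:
E(X) = -16 (E(X) = -20 + 4 = -16)
E(18)*D(6) = -16*1 = -16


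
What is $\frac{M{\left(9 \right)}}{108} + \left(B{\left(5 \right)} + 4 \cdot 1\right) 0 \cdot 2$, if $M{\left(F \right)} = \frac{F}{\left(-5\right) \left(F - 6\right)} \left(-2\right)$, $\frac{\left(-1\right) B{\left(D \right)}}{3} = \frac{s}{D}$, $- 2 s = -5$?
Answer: $\frac{1}{90} \approx 0.011111$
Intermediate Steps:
$s = \frac{5}{2}$ ($s = \left(- \frac{1}{2}\right) \left(-5\right) = \frac{5}{2} \approx 2.5$)
$B{\left(D \right)} = - \frac{15}{2 D}$ ($B{\left(D \right)} = - 3 \frac{5}{2 D} = - \frac{15}{2 D}$)
$M{\left(F \right)} = - \frac{2 F}{30 - 5 F}$ ($M{\left(F \right)} = \frac{F}{\left(-5\right) \left(-6 + F\right)} \left(-2\right) = \frac{F}{30 - 5 F} \left(-2\right) = - \frac{2 F}{30 - 5 F}$)
$\frac{M{\left(9 \right)}}{108} + \left(B{\left(5 \right)} + 4 \cdot 1\right) 0 \cdot 2 = \frac{\frac{2}{5} \cdot 9 \frac{1}{-6 + 9}}{108} + \left(- \frac{15}{2 \cdot 5} + 4 \cdot 1\right) 0 \cdot 2 = \frac{2}{5} \cdot 9 \cdot \frac{1}{3} \cdot \frac{1}{108} + \left(\left(- \frac{15}{2}\right) \frac{1}{5} + 4\right) 0 \cdot 2 = \frac{2}{5} \cdot 9 \cdot \frac{1}{3} \cdot \frac{1}{108} + \left(- \frac{3}{2} + 4\right) 0 \cdot 2 = \frac{6}{5} \cdot \frac{1}{108} + \frac{5}{2} \cdot 0 \cdot 2 = \frac{1}{90} + 0 \cdot 2 = \frac{1}{90} + 0 = \frac{1}{90}$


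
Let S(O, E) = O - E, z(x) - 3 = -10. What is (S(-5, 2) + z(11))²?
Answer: 196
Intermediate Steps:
z(x) = -7 (z(x) = 3 - 10 = -7)
(S(-5, 2) + z(11))² = ((-5 - 1*2) - 7)² = ((-5 - 2) - 7)² = (-7 - 7)² = (-14)² = 196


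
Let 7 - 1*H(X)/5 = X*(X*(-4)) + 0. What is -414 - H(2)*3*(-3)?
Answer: 621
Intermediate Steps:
H(X) = 35 + 20*X**2 (H(X) = 35 - 5*(X*(X*(-4)) + 0) = 35 - 5*(X*(-4*X) + 0) = 35 - 5*(-4*X**2 + 0) = 35 - (-20)*X**2 = 35 + 20*X**2)
-414 - H(2)*3*(-3) = -414 - (35 + 20*2**2)*3*(-3) = -414 - (35 + 20*4)*3*(-3) = -414 - (35 + 80)*3*(-3) = -414 - 115*3*(-3) = -414 - 345*(-3) = -414 - 1*(-1035) = -414 + 1035 = 621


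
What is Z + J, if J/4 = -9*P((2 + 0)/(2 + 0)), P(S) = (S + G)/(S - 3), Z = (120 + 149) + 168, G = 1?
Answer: 473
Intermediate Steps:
Z = 437 (Z = 269 + 168 = 437)
P(S) = (1 + S)/(-3 + S) (P(S) = (S + 1)/(S - 3) = (1 + S)/(-3 + S))
J = 36 (J = 4*(-9*(1 + (2 + 0)/(2 + 0))/(-3 + (2 + 0)/(2 + 0))) = 4*(-9*(1 + 2/2)/(-3 + 2/2)) = 4*(-9*(1 + 2*(½))/(-3 + 2*(½))) = 4*(-9*(1 + 1)/(-3 + 1)) = 4*(-9*2/(-2)) = 4*(-(-9)*2/2) = 4*(-9*(-1)) = 4*9 = 36)
Z + J = 437 + 36 = 473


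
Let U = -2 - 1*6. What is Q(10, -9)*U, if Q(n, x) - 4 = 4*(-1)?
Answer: 0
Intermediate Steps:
U = -8 (U = -2 - 6 = -8)
Q(n, x) = 0 (Q(n, x) = 4 + 4*(-1) = 4 - 4 = 0)
Q(10, -9)*U = 0*(-8) = 0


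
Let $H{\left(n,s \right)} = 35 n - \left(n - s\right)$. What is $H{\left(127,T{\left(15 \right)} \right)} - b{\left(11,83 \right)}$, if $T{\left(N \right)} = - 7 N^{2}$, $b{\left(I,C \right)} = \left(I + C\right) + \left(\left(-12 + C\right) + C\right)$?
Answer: $2495$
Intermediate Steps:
$b{\left(I,C \right)} = -12 + I + 3 C$ ($b{\left(I,C \right)} = \left(C + I\right) + \left(-12 + 2 C\right) = -12 + I + 3 C$)
$H{\left(n,s \right)} = s + 34 n$
$H{\left(127,T{\left(15 \right)} \right)} - b{\left(11,83 \right)} = \left(- 7 \cdot 15^{2} + 34 \cdot 127\right) - \left(-12 + 11 + 3 \cdot 83\right) = \left(\left(-7\right) 225 + 4318\right) - \left(-12 + 11 + 249\right) = \left(-1575 + 4318\right) - 248 = 2743 - 248 = 2495$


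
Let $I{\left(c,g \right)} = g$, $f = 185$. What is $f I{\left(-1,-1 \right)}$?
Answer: $-185$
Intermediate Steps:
$f I{\left(-1,-1 \right)} = 185 \left(-1\right) = -185$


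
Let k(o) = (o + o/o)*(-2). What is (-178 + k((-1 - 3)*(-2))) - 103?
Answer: -299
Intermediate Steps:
k(o) = -2 - 2*o (k(o) = (o + 1)*(-2) = (1 + o)*(-2) = -2 - 2*o)
(-178 + k((-1 - 3)*(-2))) - 103 = (-178 + (-2 - 2*(-1 - 3)*(-2))) - 103 = (-178 + (-2 - (-8)*(-2))) - 103 = (-178 + (-2 - 2*8)) - 103 = (-178 + (-2 - 16)) - 103 = (-178 - 18) - 103 = -196 - 103 = -299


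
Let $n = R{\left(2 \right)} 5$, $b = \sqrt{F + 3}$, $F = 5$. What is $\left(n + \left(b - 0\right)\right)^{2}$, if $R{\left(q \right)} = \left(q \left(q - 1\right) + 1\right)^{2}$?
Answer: $2033 + 180 \sqrt{2} \approx 2287.6$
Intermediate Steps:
$b = 2 \sqrt{2}$ ($b = \sqrt{5 + 3} = \sqrt{8} = 2 \sqrt{2} \approx 2.8284$)
$R{\left(q \right)} = \left(1 + q \left(-1 + q\right)\right)^{2}$ ($R{\left(q \right)} = \left(q \left(-1 + q\right) + 1\right)^{2} = \left(1 + q \left(-1 + q\right)\right)^{2}$)
$n = 45$ ($n = \left(1 + 2^{2} - 2\right)^{2} \cdot 5 = \left(1 + 4 - 2\right)^{2} \cdot 5 = 3^{2} \cdot 5 = 9 \cdot 5 = 45$)
$\left(n + \left(b - 0\right)\right)^{2} = \left(45 + \left(2 \sqrt{2} - 0\right)\right)^{2} = \left(45 + \left(2 \sqrt{2} + 0\right)\right)^{2} = \left(45 + 2 \sqrt{2}\right)^{2}$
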